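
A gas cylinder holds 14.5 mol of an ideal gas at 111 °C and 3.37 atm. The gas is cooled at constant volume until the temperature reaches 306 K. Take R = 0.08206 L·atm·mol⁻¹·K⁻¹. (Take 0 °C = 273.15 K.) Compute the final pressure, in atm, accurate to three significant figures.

P₂ ≈ 2.68 atm

Convert: T₁ = 384.1 K.
From PV = nRT: V₁ = nRT₁/P₁ = 135.6 L.
Isochoric, so P/T is constant: V₂ = V₁; P₂ = P₁·(T₂/T₁) = 2.684 atm.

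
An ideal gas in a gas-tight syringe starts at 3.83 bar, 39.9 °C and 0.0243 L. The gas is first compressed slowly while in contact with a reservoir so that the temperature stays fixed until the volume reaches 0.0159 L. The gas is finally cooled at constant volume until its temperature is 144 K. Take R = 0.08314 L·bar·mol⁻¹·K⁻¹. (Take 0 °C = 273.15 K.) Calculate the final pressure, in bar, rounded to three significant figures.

P₃ ≈ 2.69 bar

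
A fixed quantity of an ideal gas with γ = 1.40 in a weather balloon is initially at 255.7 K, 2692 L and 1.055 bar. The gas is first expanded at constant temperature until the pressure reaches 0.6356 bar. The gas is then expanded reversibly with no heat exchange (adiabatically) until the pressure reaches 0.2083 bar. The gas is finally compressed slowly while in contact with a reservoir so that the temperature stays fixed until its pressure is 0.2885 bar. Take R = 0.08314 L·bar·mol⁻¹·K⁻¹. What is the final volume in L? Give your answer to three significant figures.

V₄ ≈ 7.16e+03 L

Isothermal, so P V is constant: T₂ = T₁; V₂ = V₁·(P₁/P₂) = 4468 L.
Reversible adiabatic, γ = 1.40: T₃ = T₂·(P₃/P₂)^((γ−1)/γ) = 185.9 K; V₃ = V₂·(P₂/P₃)^(1/γ) = 9913 L.
Isothermal, so P V is constant: T₄ = T₃; V₄ = V₃·(P₃/P₄) = 7157 L.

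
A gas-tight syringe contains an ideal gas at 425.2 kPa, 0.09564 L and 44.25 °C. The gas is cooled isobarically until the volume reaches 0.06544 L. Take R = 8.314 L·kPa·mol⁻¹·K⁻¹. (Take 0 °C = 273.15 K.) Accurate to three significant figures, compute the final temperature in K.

Convert: T₁ = 317.4 K.
P constant ⇒ V ∝ T: P₂ = P₁; T₂ = T₁·(V₂/V₁) = 217.2 K.

T₂ ≈ 217 K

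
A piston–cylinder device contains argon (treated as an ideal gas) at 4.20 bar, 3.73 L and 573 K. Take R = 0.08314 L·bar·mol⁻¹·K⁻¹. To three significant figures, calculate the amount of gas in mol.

n ≈ 0.329 mol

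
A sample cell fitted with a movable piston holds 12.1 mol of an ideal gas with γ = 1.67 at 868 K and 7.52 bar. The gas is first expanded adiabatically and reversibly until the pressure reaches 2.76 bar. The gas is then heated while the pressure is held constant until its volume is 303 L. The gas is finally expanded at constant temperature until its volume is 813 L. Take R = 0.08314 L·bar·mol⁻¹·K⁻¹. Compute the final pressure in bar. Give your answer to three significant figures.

P₄ ≈ 1.03 bar

From PV = nRT: V₁ = nRT₁/P₁ = 116.1 L.
Adiabatic (γ = 1.67), T V^(γ−1) and P V^γ constant: T₂ = T₁·(P₂/P₁)^((γ−1)/γ) = 580.6 K; V₂ = V₁·(P₁/P₂)^(1/γ) = 211.6 L.
P constant ⇒ V ∝ T: P₃ = P₂; T₃ = T₂·(V₃/V₂) = 831.3 K.
T constant ⇒ Boyle's law P V = const: T₄ = T₃; P₄ = P₃·(V₃/V₄) = 1.029 bar.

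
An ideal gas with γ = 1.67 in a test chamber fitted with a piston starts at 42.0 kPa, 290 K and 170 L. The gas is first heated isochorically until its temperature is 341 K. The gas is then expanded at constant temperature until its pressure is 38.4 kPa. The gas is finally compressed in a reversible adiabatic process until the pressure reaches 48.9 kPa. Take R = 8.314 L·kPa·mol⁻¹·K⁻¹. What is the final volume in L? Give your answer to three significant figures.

Isochoric, so P/T is constant: V₂ = V₁; P₂ = P₁·(T₂/T₁) = 49.39 kPa.
Isothermal, so P V is constant: T₃ = T₂; V₃ = V₂·(P₂/P₃) = 218.6 L.
Adiabatic (γ = 1.67), T V^(γ−1) and P V^γ constant: T₄ = T₃·(P₄/P₃)^((γ−1)/γ) = 375.7 K; V₄ = V₃·(P₃/P₄)^(1/γ) = 189.2 L.

V₄ ≈ 189 L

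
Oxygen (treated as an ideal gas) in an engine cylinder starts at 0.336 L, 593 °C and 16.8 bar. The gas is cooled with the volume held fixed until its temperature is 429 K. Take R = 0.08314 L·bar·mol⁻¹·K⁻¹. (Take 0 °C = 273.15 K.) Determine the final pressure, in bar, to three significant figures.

P₂ ≈ 8.32 bar

Convert: T₁ = 866.1 K.
Isochoric, so P/T is constant: V₂ = V₁; P₂ = P₁·(T₂/T₁) = 8.321 bar.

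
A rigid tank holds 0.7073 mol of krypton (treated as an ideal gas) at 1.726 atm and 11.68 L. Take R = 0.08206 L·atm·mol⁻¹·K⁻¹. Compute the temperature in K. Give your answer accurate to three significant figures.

T ≈ 347 K

PV = nRT ⇒ T = PV/(nR) = (1.726 × 11.68) / (0.7073 × 0.08206)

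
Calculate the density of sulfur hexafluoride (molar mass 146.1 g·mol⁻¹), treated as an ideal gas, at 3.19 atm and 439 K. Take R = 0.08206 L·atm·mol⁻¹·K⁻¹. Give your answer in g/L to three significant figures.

ρ = PM/(RT) = (3.19 × 146.1) / (0.08206 × 439.0)

ρ ≈ 12.9 g/L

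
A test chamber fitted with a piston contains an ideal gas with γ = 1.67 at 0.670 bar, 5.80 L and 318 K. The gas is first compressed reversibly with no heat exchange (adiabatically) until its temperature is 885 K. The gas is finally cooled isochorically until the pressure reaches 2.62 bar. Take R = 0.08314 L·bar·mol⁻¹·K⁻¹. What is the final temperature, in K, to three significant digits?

Reversible adiabatic, γ = 1.67: P₂ = P₁·(T₂/T₁)^(γ/(γ−1)) = 8.591 bar; V₂ = V₁·(T₁/T₂)^(1/(γ−1)) = 1.259 L.
Isochoric, so P/T is constant: V₃ = V₂; T₃ = T₂·(P₃/P₂) = 269.9 K.

T₃ ≈ 270 K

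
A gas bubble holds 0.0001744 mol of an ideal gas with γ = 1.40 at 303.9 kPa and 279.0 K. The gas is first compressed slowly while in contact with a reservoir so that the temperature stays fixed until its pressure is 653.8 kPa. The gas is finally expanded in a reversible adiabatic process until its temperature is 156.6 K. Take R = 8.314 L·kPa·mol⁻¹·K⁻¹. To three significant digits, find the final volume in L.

V₃ ≈ 0.00262 L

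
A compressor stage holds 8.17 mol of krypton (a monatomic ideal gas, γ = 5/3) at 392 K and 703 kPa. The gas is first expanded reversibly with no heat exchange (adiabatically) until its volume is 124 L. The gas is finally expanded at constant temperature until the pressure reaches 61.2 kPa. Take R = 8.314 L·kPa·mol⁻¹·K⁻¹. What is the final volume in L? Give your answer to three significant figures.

From PV = nRT: V₁ = nRT₁/P₁ = 37.88 L.
Adiabatic (γ = 5/3), T V^(γ−1) and P V^γ constant: T₂ = T₁·(V₁/V₂)^(γ−1) = 177.8 K; P₂ = P₁·(V₁/V₂)^γ = 97.39 kPa.
T constant ⇒ Boyle's law P V = const: T₃ = T₂; V₃ = V₂·(P₂/P₃) = 197.3 L.

V₃ ≈ 197 L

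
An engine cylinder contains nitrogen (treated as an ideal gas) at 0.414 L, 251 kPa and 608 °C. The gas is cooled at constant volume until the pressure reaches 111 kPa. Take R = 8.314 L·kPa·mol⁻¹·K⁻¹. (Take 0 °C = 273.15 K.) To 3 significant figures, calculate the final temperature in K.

T₂ ≈ 390 K

Convert: T₁ = 881.1 K.
V constant ⇒ P ∝ T: V₂ = V₁; T₂ = T₁·(P₂/P₁) = 389.7 K.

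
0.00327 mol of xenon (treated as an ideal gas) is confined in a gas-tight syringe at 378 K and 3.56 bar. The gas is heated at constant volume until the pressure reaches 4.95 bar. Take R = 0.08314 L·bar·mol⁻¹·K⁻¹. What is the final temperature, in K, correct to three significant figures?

T₂ ≈ 526 K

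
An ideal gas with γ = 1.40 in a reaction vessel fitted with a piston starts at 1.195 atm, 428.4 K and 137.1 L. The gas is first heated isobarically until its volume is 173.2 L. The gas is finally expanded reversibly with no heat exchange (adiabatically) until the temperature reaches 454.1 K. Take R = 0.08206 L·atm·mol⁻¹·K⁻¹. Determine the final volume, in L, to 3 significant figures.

P constant ⇒ V ∝ T: P₂ = P₁; T₂ = T₁·(V₂/V₁) = 541.2 K.
Adiabatic (γ = 1.40), T V^(γ−1) and P V^γ constant: P₃ = P₂·(T₃/T₂)^(γ/(γ−1)) = 0.6466 atm; V₃ = V₂·(T₂/T₃)^(1/(γ−1)) = 268.6 L.

V₃ ≈ 269 L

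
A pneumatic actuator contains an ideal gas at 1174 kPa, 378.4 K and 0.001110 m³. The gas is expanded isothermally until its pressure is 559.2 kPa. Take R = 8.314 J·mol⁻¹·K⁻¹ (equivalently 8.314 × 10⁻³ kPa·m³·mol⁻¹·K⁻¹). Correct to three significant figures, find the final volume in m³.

Isothermal, so P V is constant: T₂ = T₁; V₂ = V₁·(P₁/P₂) = 0.002330 m³.

V₂ ≈ 0.00233 m³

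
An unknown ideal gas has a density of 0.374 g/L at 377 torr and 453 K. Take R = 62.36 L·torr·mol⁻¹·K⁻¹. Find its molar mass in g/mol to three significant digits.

ρ = PM/(RT) ⇒ M = ρRT/P = (0.374 × 62.36 × 453.0) / 377

M ≈ 28.0 g/mol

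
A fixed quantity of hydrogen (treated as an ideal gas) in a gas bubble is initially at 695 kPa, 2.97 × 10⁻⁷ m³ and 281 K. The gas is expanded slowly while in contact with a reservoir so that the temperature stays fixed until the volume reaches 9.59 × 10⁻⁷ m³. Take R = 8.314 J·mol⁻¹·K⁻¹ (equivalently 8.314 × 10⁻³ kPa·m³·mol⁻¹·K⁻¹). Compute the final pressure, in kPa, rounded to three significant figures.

P₂ ≈ 215 kPa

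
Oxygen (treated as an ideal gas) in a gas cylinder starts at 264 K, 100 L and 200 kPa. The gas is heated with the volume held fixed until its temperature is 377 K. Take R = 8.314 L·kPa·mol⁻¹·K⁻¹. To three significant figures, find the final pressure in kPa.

P₂ ≈ 286 kPa

Isochoric, so P/T is constant: V₂ = V₁; P₂ = P₁·(T₂/T₁) = 285.6 kPa.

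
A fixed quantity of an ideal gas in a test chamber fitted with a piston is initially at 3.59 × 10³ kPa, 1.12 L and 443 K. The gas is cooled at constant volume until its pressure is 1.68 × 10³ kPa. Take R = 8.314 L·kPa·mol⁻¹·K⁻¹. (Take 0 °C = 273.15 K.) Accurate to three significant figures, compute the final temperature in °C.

T₂ ≈ -65.8 °C

V constant ⇒ P ∝ T: V₂ = V₁; T₂ = T₁·(P₂/P₁) = 207.3 K.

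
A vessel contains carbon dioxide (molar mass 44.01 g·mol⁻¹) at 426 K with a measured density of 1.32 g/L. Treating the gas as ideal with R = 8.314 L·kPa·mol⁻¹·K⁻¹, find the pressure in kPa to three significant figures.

P ≈ 106 kPa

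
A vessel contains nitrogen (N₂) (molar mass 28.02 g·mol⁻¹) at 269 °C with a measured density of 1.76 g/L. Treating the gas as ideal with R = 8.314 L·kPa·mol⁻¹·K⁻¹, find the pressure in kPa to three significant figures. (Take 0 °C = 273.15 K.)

ρ = PM/(RT) ⇒ P = ρRT/M = (1.76 × 8.314 × 542.1) / 28.02

P ≈ 283 kPa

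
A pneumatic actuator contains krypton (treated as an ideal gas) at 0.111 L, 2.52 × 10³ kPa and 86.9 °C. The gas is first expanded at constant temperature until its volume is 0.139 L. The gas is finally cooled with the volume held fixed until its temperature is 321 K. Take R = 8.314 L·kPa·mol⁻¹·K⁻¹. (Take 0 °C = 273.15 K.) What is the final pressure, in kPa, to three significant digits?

Convert: T₁ = 360.0 K.
Isothermal, so P V is constant: T₂ = T₁; P₂ = P₁·(V₁/V₂) = 2012 kPa.
V constant ⇒ P ∝ T: V₃ = V₂; P₃ = P₂·(T₃/T₂) = 1794 kPa.

P₃ ≈ 1.79e+03 kPa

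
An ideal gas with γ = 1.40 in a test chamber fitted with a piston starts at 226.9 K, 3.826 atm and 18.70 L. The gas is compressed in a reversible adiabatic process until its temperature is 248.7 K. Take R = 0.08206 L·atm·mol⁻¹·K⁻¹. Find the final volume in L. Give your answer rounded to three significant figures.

Reversible adiabatic, γ = 1.40: P₂ = P₁·(T₂/T₁)^(γ/(γ−1)) = 5.275 atm; V₂ = V₁·(T₁/T₂)^(1/(γ−1)) = 14.87 L.

V₂ ≈ 14.9 L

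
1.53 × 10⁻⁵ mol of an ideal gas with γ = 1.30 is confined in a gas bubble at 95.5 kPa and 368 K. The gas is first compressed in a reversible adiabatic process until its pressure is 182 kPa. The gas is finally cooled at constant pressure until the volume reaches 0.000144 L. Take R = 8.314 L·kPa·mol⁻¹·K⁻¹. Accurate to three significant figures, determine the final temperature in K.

From PV = nRT: V₁ = nRT₁/P₁ = 0.0004902 L.
Reversible adiabatic, γ = 1.30: T₂ = T₁·(P₂/P₁)^((γ−1)/γ) = 427.1 K; V₂ = V₁·(P₁/P₂)^(1/γ) = 0.0002985 L.
P constant ⇒ V ∝ T: P₃ = P₂; T₃ = T₂·(V₃/V₂) = 206.0 K.

T₃ ≈ 206 K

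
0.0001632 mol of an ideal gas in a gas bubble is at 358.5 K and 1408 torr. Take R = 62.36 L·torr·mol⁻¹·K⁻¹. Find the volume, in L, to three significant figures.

PV = nRT ⇒ V = nRT/P = (0.0001632 × 62.36 × 358.5) / 1408

V ≈ 0.00259 L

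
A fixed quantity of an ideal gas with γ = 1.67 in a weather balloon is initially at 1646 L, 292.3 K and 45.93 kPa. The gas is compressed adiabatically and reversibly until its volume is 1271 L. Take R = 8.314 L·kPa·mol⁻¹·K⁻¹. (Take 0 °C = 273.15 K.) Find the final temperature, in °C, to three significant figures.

Adiabatic (γ = 1.67), T V^(γ−1) and P V^γ constant: T₂ = T₁·(V₁/V₂)^(γ−1) = 347.6 K; P₂ = P₁·(V₁/V₂)^γ = 70.73 kPa.

T₂ ≈ 74.4 °C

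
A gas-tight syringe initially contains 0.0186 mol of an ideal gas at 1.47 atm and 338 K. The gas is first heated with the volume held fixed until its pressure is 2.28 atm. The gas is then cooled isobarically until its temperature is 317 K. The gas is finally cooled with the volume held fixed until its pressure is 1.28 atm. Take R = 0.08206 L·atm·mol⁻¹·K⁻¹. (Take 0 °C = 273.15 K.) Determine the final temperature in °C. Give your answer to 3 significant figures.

T₄ ≈ -95.2 °C

From PV = nRT: V₁ = nRT₁/P₁ = 0.3509 L.
Isochoric, so P/T is constant: V₂ = V₁; T₂ = T₁·(P₂/P₁) = 524.2 K.
Isobaric, so V/T is constant: P₃ = P₂; V₃ = V₂·(T₃/T₂) = 0.2122 L.
Isochoric, so P/T is constant: V₄ = V₃; T₄ = T₃·(P₄/P₃) = 178.0 K.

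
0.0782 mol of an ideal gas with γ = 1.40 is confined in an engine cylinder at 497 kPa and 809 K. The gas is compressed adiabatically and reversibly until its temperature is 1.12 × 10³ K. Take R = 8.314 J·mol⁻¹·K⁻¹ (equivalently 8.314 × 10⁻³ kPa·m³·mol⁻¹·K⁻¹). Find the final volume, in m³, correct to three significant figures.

V₂ ≈ 0.000469 m³

From PV = nRT: V₁ = nRT₁/P₁ = 0.001058 m³.
Reversible adiabatic, γ = 1.40: P₂ = P₁·(T₂/T₁)^(γ/(γ−1)) = 1552 kPa; V₂ = V₁·(T₁/T₂)^(1/(γ−1)) = 0.0004693 m³.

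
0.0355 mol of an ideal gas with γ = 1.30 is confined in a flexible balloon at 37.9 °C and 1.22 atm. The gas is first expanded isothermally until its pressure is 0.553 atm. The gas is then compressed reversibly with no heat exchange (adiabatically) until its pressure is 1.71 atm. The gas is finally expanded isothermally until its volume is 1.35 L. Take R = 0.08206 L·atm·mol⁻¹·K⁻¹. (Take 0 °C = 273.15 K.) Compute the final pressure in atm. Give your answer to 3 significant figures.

Convert: T₁ = 311.0 K.
From PV = nRT: V₁ = nRT₁/P₁ = 0.7427 L.
Isothermal, so P V is constant: T₂ = T₁; V₂ = V₁·(P₁/P₂) = 1.639 L.
Reversible adiabatic, γ = 1.30: T₃ = T₂·(P₃/P₂)^((γ−1)/γ) = 403.6 K; V₃ = V₂·(P₂/P₃)^(1/γ) = 0.6876 L.
T constant ⇒ Boyle's law P V = const: T₄ = T₃; P₄ = P₃·(V₃/V₄) = 0.8710 atm.

P₄ ≈ 0.871 atm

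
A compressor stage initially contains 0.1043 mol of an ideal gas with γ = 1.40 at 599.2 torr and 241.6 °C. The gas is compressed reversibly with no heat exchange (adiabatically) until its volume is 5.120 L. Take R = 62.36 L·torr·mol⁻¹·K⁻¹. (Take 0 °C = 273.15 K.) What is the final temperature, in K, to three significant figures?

T₂ ≈ 533 K

Convert: T₁ = 514.8 K.
From PV = nRT: V₁ = nRT₁/P₁ = 5.587 L.
Reversible adiabatic, γ = 1.40: T₂ = T₁·(V₁/V₂)^(γ−1) = 533.1 K; P₂ = P₁·(V₁/V₂)^γ = 677.2 torr.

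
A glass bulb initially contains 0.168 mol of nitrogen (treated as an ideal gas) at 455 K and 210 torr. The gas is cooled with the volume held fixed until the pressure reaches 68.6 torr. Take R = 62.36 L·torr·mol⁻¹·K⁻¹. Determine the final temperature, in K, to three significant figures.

From PV = nRT: V₁ = nRT₁/P₁ = 22.70 L.
V constant ⇒ P ∝ T: V₂ = V₁; T₂ = T₁·(P₂/P₁) = 148.6 K.

T₂ ≈ 149 K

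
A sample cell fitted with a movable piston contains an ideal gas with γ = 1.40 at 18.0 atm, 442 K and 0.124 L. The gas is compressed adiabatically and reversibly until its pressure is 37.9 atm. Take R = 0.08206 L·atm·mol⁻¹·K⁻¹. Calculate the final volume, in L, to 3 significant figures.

Adiabatic (γ = 1.40), T V^(γ−1) and P V^γ constant: T₂ = T₁·(P₂/P₁)^((γ−1)/γ) = 546.8 K; V₂ = V₁·(P₁/P₂)^(1/γ) = 0.07285 L.

V₂ ≈ 0.0729 L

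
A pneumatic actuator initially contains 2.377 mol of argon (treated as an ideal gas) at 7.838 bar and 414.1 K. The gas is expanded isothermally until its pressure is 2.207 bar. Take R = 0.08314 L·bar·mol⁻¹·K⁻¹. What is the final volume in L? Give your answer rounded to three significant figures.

V₂ ≈ 37.1 L

From PV = nRT: V₁ = nRT₁/P₁ = 10.44 L.
T constant ⇒ Boyle's law P V = const: T₂ = T₁; V₂ = V₁·(P₁/P₂) = 37.08 L.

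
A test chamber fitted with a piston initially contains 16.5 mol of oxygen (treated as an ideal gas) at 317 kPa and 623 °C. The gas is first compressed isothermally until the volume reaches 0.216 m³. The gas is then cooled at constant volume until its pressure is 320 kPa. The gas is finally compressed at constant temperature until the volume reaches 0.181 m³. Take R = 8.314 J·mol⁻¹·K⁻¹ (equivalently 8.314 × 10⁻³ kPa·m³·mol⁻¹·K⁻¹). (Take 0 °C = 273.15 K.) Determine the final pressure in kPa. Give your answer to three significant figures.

P₄ ≈ 382 kPa

Convert: T₁ = 896.1 K.
From PV = nRT: V₁ = nRT₁/P₁ = 0.3878 m³.
T constant ⇒ Boyle's law P V = const: T₂ = T₁; P₂ = P₁·(V₁/V₂) = 569.1 kPa.
Isochoric, so P/T is constant: V₃ = V₂; T₃ = T₂·(P₃/P₂) = 503.9 K.
T constant ⇒ Boyle's law P V = const: T₄ = T₃; P₄ = P₃·(V₃/V₄) = 381.9 kPa.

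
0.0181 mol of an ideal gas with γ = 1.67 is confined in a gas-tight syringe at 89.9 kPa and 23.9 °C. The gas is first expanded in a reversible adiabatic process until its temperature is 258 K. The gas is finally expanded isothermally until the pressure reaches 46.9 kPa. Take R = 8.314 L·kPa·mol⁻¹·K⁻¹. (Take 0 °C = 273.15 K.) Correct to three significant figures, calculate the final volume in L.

V₃ ≈ 0.828 L

Convert: T₁ = 297.0 K.
From PV = nRT: V₁ = nRT₁/P₁ = 0.4972 L.
Reversible adiabatic, γ = 1.67: P₂ = P₁·(T₂/T₁)^(γ/(γ−1)) = 63.27 kPa; V₂ = V₁·(T₁/T₂)^(1/(γ−1)) = 0.6136 L.
Isothermal, so P V is constant: T₃ = T₂; V₃ = V₂·(P₂/P₃) = 0.8278 L.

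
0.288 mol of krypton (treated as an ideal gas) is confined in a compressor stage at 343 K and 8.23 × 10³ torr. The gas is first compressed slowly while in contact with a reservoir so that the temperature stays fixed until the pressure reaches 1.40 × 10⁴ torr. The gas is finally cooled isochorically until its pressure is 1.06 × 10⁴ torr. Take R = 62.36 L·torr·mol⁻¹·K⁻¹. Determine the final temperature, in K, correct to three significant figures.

T₃ ≈ 260 K

From PV = nRT: V₁ = nRT₁/P₁ = 0.7485 L.
T constant ⇒ Boyle's law P V = const: T₂ = T₁; V₂ = V₁·(P₁/P₂) = 0.4400 L.
V constant ⇒ P ∝ T: V₃ = V₂; T₃ = T₂·(P₃/P₂) = 259.7 K.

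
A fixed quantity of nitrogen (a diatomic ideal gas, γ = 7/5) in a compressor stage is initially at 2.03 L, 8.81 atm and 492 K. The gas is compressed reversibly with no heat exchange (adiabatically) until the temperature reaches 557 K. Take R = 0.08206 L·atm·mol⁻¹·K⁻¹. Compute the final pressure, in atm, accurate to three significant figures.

Reversible adiabatic, γ = 7/5: P₂ = P₁·(T₂/T₁)^(γ/(γ−1)) = 13.60 atm; V₂ = V₁·(T₁/T₂)^(1/(γ−1)) = 1.489 L.

P₂ ≈ 13.6 atm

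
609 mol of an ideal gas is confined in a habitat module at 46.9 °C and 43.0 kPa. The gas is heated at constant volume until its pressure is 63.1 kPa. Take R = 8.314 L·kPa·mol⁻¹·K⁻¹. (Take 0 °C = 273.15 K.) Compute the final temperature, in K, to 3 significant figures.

T₂ ≈ 470 K

Convert: T₁ = 320.0 K.
From PV = nRT: V₁ = nRT₁/P₁ = 3.769e+04 L.
Isochoric, so P/T is constant: V₂ = V₁; T₂ = T₁·(P₂/P₁) = 469.7 K.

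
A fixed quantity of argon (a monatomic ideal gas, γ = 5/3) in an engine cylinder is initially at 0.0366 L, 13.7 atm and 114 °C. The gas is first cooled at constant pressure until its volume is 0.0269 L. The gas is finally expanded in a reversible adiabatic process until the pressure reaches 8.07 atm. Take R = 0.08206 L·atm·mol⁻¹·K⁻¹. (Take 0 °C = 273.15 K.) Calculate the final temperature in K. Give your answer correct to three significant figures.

Convert: T₁ = 387.1 K.
P constant ⇒ V ∝ T: P₂ = P₁; T₂ = T₁·(V₂/V₁) = 284.5 K.
Reversible adiabatic, γ = 5/3: T₃ = T₂·(P₃/P₂)^((γ−1)/γ) = 230.3 K; V₃ = V₂·(P₂/P₃)^(1/γ) = 0.03695 L.

T₃ ≈ 230 K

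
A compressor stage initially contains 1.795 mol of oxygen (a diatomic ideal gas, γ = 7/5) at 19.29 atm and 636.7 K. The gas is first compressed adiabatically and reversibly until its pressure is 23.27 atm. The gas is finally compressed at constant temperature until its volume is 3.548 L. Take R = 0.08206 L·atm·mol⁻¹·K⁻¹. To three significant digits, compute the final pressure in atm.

From PV = nRT: V₁ = nRT₁/P₁ = 4.862 L.
Adiabatic (γ = 7/5), T V^(γ−1) and P V^γ constant: T₂ = T₁·(P₂/P₁)^((γ−1)/γ) = 671.8 K; V₂ = V₁·(P₁/P₂)^(1/γ) = 4.252 L.
T constant ⇒ Boyle's law P V = const: T₃ = T₂; P₃ = P₂·(V₂/V₃) = 27.89 atm.

P₃ ≈ 27.9 atm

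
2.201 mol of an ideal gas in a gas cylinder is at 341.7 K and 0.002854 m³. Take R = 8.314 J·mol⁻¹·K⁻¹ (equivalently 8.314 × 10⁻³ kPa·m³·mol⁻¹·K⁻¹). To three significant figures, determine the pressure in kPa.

P ≈ 2.19e+03 kPa

PV = nRT ⇒ P = nRT/V = (2.201 × 8.314 × 10⁻³ × 341.7) / 0.002854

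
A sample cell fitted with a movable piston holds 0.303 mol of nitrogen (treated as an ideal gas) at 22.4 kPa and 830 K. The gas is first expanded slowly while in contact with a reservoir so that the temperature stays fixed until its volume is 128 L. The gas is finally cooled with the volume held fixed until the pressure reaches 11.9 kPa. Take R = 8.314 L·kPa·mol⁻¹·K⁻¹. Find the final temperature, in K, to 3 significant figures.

T₃ ≈ 605 K

From PV = nRT: V₁ = nRT₁/P₁ = 93.34 L.
T constant ⇒ Boyle's law P V = const: T₂ = T₁; P₂ = P₁·(V₁/V₂) = 16.34 kPa.
Isochoric, so P/T is constant: V₃ = V₂; T₃ = T₂·(P₃/P₂) = 604.7 K.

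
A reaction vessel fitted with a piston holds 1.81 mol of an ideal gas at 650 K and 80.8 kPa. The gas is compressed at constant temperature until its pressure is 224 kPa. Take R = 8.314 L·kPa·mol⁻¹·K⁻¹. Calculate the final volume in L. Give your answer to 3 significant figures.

V₂ ≈ 43.7 L

From PV = nRT: V₁ = nRT₁/P₁ = 121.1 L.
Isothermal, so P V is constant: T₂ = T₁; V₂ = V₁·(P₁/P₂) = 43.67 L.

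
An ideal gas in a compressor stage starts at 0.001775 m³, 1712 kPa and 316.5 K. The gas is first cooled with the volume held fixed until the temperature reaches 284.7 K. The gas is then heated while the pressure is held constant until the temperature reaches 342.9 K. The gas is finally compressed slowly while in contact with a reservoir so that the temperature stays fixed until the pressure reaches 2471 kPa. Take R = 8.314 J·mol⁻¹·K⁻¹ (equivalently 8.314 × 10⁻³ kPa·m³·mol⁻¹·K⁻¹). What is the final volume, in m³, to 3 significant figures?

Isochoric, so P/T is constant: V₂ = V₁; P₂ = P₁·(T₂/T₁) = 1540 kPa.
P constant ⇒ V ∝ T: P₃ = P₂; V₃ = V₂·(T₃/T₂) = 0.002138 m³.
Isothermal, so P V is constant: T₄ = T₃; V₄ = V₃·(P₃/P₄) = 0.001332 m³.

V₄ ≈ 0.00133 m³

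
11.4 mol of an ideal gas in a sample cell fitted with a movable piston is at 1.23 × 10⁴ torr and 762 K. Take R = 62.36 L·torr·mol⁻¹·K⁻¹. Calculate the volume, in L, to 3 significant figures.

PV = nRT ⇒ V = nRT/P = (11.4 × 62.36 × 762) / 1.23e+04

V ≈ 44.0 L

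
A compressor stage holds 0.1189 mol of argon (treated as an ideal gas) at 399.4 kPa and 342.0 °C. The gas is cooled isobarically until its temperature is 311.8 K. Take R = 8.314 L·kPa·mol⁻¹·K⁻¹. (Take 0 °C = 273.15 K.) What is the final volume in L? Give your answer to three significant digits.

V₂ ≈ 0.772 L

Convert: T₁ = 615.1 K.
From PV = nRT: V₁ = nRT₁/P₁ = 1.523 L.
Isobaric, so V/T is constant: P₂ = P₁; V₂ = V₁·(T₂/T₁) = 0.7717 L.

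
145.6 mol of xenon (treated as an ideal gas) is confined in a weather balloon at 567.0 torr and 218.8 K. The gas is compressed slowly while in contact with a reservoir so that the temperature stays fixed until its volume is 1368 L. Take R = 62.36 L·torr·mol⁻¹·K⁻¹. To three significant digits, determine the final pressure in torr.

From PV = nRT: V₁ = nRT₁/P₁ = 3504 L.
T constant ⇒ Boyle's law P V = const: T₂ = T₁; P₂ = P₁·(V₁/V₂) = 1452 torr.

P₂ ≈ 1.45e+03 torr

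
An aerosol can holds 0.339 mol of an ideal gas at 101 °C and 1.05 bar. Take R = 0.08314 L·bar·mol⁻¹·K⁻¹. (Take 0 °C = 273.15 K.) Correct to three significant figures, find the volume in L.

V ≈ 10.0 L

Convert: T = 374.15 K.
PV = nRT ⇒ V = nRT/P = (0.339 × 0.08314 × 374.15) / 1.05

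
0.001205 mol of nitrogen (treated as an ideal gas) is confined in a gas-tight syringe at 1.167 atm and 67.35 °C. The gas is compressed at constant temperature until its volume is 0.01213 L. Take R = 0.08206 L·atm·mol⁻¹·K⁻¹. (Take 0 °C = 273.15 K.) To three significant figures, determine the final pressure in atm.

P₂ ≈ 2.78 atm

Convert: T₁ = 340.5 K.
From PV = nRT: V₁ = nRT₁/P₁ = 0.02885 L.
Isothermal, so P V is constant: T₂ = T₁; P₂ = P₁·(V₁/V₂) = 2.776 atm.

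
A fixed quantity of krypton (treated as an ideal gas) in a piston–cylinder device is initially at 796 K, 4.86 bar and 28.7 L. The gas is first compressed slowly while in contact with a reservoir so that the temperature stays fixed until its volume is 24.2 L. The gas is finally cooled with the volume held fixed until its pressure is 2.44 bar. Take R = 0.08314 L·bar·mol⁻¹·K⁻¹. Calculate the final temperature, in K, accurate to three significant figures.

T₃ ≈ 337 K

T constant ⇒ Boyle's law P V = const: T₂ = T₁; P₂ = P₁·(V₁/V₂) = 5.764 bar.
V constant ⇒ P ∝ T: V₃ = V₂; T₃ = T₂·(P₃/P₂) = 337.0 K.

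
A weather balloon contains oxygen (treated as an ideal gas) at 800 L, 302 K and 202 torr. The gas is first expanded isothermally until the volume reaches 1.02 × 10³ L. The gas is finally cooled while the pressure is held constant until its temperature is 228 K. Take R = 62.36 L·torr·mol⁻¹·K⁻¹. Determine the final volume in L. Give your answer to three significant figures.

Isothermal, so P V is constant: T₂ = T₁; P₂ = P₁·(V₁/V₂) = 158.4 torr.
Isobaric, so V/T is constant: P₃ = P₂; V₃ = V₂·(T₃/T₂) = 770.1 L.

V₃ ≈ 770 L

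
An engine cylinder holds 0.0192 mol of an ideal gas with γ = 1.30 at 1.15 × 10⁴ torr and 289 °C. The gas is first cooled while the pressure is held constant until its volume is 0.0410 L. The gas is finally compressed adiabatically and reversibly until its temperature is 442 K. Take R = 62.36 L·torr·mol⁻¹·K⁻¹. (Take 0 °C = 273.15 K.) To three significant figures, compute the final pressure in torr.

Convert: T₁ = 562.1 K.
From PV = nRT: V₁ = nRT₁/P₁ = 0.05853 L.
P constant ⇒ V ∝ T: P₂ = P₁; T₂ = T₁·(V₂/V₁) = 393.8 K.
Adiabatic (γ = 1.30), T V^(γ−1) and P V^γ constant: P₃ = P₂·(T₃/T₂)^(γ/(γ−1)) = 1.897e+04 torr; V₃ = V₂·(T₂/T₃)^(1/(γ−1)) = 0.02790 L.

P₃ ≈ 1.90e+04 torr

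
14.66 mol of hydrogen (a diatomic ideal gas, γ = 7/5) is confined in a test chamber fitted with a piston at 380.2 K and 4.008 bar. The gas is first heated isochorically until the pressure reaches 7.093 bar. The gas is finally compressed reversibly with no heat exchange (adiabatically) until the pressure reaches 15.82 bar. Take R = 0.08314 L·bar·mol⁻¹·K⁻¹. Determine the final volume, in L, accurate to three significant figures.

From PV = nRT: V₁ = nRT₁/P₁ = 115.6 L.
V constant ⇒ P ∝ T: V₂ = V₁; T₂ = T₁·(P₂/P₁) = 672.8 K.
Adiabatic (γ = 7/5), T V^(γ−1) and P V^γ constant: T₃ = T₂·(P₃/P₂)^((γ−1)/γ) = 846.2 K; V₃ = V₂·(P₂/P₃)^(1/γ) = 65.19 L.

V₃ ≈ 65.2 L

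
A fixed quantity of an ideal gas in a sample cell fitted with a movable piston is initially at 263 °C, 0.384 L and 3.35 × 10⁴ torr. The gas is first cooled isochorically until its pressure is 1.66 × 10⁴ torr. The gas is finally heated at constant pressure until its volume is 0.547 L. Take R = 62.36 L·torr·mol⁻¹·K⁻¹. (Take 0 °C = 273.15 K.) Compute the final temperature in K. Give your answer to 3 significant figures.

T₃ ≈ 378 K

Convert: T₁ = 536.1 K.
Isochoric, so P/T is constant: V₂ = V₁; T₂ = T₁·(P₂/P₁) = 265.7 K.
P constant ⇒ V ∝ T: P₃ = P₂; T₃ = T₂·(V₃/V₂) = 378.4 K.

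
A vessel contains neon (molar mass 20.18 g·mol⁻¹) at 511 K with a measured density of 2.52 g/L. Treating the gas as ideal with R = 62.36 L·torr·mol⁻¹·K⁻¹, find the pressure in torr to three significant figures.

P ≈ 3.98e+03 torr

ρ = PM/(RT) ⇒ P = ρRT/M = (2.52 × 62.36 × 511.0) / 20.18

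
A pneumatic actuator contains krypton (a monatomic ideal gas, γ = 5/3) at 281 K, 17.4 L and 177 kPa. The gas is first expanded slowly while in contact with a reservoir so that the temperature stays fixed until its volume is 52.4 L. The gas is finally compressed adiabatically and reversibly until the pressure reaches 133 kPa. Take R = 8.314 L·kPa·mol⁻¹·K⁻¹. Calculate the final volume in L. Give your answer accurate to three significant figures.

Isothermal, so P V is constant: T₂ = T₁; P₂ = P₁·(V₁/V₂) = 58.77 kPa.
Adiabatic (γ = 5/3), T V^(γ−1) and P V^γ constant: T₃ = T₂·(P₃/P₂)^((γ−1)/γ) = 389.6 K; V₃ = V₂·(P₂/P₃)^(1/γ) = 32.10 L.

V₃ ≈ 32.1 L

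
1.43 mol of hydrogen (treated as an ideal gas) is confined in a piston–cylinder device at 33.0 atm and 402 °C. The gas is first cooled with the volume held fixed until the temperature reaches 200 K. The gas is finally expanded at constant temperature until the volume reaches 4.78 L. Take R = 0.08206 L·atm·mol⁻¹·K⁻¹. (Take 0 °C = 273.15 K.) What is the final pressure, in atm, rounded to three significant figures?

Convert: T₁ = 675.1 K.
From PV = nRT: V₁ = nRT₁/P₁ = 2.401 L.
V constant ⇒ P ∝ T: V₂ = V₁; P₂ = P₁·(T₂/T₁) = 9.776 atm.
T constant ⇒ Boyle's law P V = const: T₃ = T₂; P₃ = P₂·(V₂/V₃) = 4.910 atm.

P₃ ≈ 4.91 atm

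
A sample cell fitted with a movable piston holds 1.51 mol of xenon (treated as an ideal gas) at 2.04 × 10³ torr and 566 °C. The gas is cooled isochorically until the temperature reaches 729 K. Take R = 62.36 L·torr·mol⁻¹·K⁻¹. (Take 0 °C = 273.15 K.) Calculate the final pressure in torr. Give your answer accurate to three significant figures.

Convert: T₁ = 839.1 K.
From PV = nRT: V₁ = nRT₁/P₁ = 38.73 L.
Isochoric, so P/T is constant: V₂ = V₁; P₂ = P₁·(T₂/T₁) = 1772 torr.

P₂ ≈ 1.77e+03 torr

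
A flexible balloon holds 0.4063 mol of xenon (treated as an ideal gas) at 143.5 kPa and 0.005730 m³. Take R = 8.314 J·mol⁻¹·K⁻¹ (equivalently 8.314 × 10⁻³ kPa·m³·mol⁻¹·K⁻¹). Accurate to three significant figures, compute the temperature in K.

T ≈ 243 K

PV = nRT ⇒ T = PV/(nR) = (143.5 × 0.005730) / (0.4063 × 8.314 × 10⁻³)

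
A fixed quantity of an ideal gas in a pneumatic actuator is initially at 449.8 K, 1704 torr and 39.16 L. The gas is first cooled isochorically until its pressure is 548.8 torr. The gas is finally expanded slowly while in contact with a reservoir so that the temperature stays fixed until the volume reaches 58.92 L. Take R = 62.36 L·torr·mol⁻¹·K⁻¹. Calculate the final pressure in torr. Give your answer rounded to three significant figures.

P₃ ≈ 365 torr

Isochoric, so P/T is constant: V₂ = V₁; T₂ = T₁·(P₂/P₁) = 144.9 K.
Isothermal, so P V is constant: T₃ = T₂; P₃ = P₂·(V₂/V₃) = 364.7 torr.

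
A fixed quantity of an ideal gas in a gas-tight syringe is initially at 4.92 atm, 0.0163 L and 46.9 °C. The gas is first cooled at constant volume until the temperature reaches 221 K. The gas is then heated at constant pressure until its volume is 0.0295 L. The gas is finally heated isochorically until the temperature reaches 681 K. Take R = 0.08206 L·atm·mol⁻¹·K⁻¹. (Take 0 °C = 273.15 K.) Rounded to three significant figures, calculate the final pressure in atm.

P₄ ≈ 5.78 atm

Convert: T₁ = 320.0 K.
V constant ⇒ P ∝ T: V₂ = V₁; P₂ = P₁·(T₂/T₁) = 3.397 atm.
P constant ⇒ V ∝ T: P₃ = P₂; T₃ = T₂·(V₃/V₂) = 400.0 K.
V constant ⇒ P ∝ T: V₄ = V₃; P₄ = P₃·(T₄/T₃) = 5.784 atm.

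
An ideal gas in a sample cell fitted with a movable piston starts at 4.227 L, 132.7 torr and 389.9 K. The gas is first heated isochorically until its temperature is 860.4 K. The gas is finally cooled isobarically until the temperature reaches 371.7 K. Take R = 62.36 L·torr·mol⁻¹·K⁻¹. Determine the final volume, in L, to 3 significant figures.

V constant ⇒ P ∝ T: V₂ = V₁; P₂ = P₁·(T₂/T₁) = 292.8 torr.
Isobaric, so V/T is constant: P₃ = P₂; V₃ = V₂·(T₃/T₂) = 1.826 L.

V₃ ≈ 1.83 L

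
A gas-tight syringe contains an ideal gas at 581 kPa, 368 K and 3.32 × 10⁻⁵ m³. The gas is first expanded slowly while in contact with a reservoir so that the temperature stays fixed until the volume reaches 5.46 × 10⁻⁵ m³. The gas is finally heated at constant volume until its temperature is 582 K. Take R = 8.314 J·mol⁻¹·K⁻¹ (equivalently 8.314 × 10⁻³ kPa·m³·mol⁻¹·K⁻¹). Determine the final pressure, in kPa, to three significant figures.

T constant ⇒ Boyle's law P V = const: T₂ = T₁; P₂ = P₁·(V₁/V₂) = 353.3 kPa.
Isochoric, so P/T is constant: V₃ = V₂; P₃ = P₂·(T₃/T₂) = 558.7 kPa.

P₃ ≈ 559 kPa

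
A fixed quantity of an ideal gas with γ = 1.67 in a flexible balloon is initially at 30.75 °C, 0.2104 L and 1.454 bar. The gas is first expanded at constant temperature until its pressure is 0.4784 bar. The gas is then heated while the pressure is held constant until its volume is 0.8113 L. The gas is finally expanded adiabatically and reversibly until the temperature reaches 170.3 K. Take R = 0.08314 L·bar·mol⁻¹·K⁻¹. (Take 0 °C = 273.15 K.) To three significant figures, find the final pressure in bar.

Convert: T₁ = 303.9 K.
T constant ⇒ Boyle's law P V = const: T₂ = T₁; V₂ = V₁·(P₁/P₂) = 0.6395 L.
Isobaric, so V/T is constant: P₃ = P₂; T₃ = T₂·(V₃/V₂) = 385.6 K.
Adiabatic (γ = 1.67), T V^(γ−1) and P V^γ constant: P₄ = P₃·(T₄/T₃)^(γ/(γ−1)) = 0.06241 bar; V₄ = V₃·(T₃/T₄)^(1/(γ−1)) = 2.747 L.

P₄ ≈ 0.0624 bar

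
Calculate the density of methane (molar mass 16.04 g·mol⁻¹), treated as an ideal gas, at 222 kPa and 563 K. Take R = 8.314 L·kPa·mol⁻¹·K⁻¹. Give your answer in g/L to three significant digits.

ρ ≈ 0.761 g/L

ρ = PM/(RT) = (222 × 16.04) / (8.314 × 563.0)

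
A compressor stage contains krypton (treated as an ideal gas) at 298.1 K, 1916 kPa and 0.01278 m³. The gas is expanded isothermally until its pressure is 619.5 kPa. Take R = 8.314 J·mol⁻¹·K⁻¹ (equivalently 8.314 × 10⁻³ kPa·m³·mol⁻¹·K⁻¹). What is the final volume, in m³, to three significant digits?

T constant ⇒ Boyle's law P V = const: T₂ = T₁; V₂ = V₁·(P₁/P₂) = 0.03953 m³.

V₂ ≈ 0.0395 m³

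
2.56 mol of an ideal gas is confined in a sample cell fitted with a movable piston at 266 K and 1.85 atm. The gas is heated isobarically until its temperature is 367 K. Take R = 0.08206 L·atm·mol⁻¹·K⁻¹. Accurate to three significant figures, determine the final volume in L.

From PV = nRT: V₁ = nRT₁/P₁ = 30.21 L.
P constant ⇒ V ∝ T: P₂ = P₁; V₂ = V₁·(T₂/T₁) = 41.67 L.

V₂ ≈ 41.7 L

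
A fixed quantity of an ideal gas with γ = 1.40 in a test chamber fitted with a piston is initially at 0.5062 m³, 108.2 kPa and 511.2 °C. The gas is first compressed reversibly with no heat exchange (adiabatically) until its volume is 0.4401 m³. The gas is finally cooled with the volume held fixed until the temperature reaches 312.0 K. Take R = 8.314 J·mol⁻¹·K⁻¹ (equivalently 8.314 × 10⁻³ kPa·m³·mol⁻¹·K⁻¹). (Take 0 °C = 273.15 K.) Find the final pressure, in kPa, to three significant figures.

P₃ ≈ 49.5 kPa

Convert: T₁ = 784.3 K.
Reversible adiabatic, γ = 1.40: T₂ = T₁·(V₁/V₂)^(γ−1) = 829.5 K; P₂ = P₁·(V₁/V₂)^γ = 131.6 kPa.
Isochoric, so P/T is constant: V₃ = V₂; P₃ = P₂·(T₃/T₂) = 49.50 kPa.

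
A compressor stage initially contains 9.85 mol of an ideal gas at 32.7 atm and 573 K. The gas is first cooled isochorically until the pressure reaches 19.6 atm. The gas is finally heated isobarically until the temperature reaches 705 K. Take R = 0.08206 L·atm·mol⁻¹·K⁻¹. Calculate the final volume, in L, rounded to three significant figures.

V₃ ≈ 29.1 L

From PV = nRT: V₁ = nRT₁/P₁ = 14.16 L.
Isochoric, so P/T is constant: V₂ = V₁; T₂ = T₁·(P₂/P₁) = 343.4 K.
P constant ⇒ V ∝ T: P₃ = P₂; V₃ = V₂·(T₃/T₂) = 29.07 L.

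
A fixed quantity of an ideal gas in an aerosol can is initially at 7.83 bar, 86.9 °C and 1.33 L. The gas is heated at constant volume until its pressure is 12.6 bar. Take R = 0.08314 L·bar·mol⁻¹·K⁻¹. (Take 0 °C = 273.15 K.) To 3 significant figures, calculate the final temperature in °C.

T₂ ≈ 306 °C

Convert: T₁ = 360.0 K.
V constant ⇒ P ∝ T: V₂ = V₁; T₂ = T₁·(P₂/P₁) = 579.4 K.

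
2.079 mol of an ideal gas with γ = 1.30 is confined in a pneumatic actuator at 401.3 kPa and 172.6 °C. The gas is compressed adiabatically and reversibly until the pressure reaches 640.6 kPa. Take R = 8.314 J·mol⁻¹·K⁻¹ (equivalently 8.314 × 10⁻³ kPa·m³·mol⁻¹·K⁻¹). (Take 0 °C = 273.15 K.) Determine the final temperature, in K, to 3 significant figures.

Convert: T₁ = 445.8 K.
From PV = nRT: V₁ = nRT₁/P₁ = 0.01920 m³.
Adiabatic (γ = 1.30), T V^(γ−1) and P V^γ constant: T₂ = T₁·(P₂/P₁)^((γ−1)/γ) = 496.6 K; V₂ = V₁·(P₁/P₂)^(1/γ) = 0.01340 m³.

T₂ ≈ 497 K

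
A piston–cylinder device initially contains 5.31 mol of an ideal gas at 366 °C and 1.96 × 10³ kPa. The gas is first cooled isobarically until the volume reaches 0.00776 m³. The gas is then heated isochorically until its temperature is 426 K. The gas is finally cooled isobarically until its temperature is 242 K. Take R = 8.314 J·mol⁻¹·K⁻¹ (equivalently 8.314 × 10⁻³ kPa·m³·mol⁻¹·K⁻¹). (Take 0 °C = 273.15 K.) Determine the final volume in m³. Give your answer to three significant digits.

V₄ ≈ 0.00441 m³

Convert: T₁ = 639.1 K.
From PV = nRT: V₁ = nRT₁/P₁ = 0.01440 m³.
P constant ⇒ V ∝ T: P₂ = P₁; T₂ = T₁·(V₂/V₁) = 344.5 K.
Isochoric, so P/T is constant: V₃ = V₂; P₃ = P₂·(T₃/T₂) = 2424 kPa.
Isobaric, so V/T is constant: P₄ = P₃; V₄ = V₃·(T₄/T₃) = 0.004408 m³.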